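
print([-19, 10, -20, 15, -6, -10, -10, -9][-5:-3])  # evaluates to [15, -6]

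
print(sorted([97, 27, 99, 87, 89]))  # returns [27, 87, 89, 97, 99]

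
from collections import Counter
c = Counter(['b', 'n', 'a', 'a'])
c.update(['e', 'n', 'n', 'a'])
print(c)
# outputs Counter({'n': 3, 'a': 3, 'b': 1, 'e': 1})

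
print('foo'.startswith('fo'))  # True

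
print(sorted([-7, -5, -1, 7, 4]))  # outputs [-7, -5, -1, 4, 7]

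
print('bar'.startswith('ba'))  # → True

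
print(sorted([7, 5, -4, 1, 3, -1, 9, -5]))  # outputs [-5, -4, -1, 1, 3, 5, 7, 9]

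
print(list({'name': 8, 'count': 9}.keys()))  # ['name', 'count']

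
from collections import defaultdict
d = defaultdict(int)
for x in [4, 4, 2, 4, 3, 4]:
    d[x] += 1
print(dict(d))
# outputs {4: 4, 2: 1, 3: 1}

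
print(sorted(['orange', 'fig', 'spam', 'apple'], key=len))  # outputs ['fig', 'spam', 'apple', 'orange']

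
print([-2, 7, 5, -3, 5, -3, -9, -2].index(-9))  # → 6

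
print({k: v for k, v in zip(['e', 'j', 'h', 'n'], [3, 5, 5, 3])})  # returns {'e': 3, 'j': 5, 'h': 5, 'n': 3}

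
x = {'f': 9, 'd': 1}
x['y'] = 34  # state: {'f': 9, 'd': 1, 'y': 34}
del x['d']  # {'f': 9, 'y': 34}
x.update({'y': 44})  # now {'f': 9, 'y': 44}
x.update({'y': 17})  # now {'f': 9, 'y': 17}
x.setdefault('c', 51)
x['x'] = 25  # {'f': 9, 'y': 17, 'c': 51, 'x': 25}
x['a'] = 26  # {'f': 9, 'y': 17, 'c': 51, 'x': 25, 'a': 26}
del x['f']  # {'y': 17, 'c': 51, 'x': 25, 'a': 26}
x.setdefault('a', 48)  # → 26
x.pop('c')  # 51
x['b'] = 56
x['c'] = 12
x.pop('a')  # 26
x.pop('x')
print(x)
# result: {'y': 17, 'b': 56, 'c': 12}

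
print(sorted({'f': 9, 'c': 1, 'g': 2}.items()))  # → [('c', 1), ('f', 9), ('g', 2)]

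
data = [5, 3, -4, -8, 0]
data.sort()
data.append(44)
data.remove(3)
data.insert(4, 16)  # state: [-8, -4, 0, 5, 16, 44]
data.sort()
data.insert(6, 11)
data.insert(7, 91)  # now [-8, -4, 0, 5, 16, 44, 11, 91]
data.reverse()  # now [91, 11, 44, 16, 5, 0, -4, -8]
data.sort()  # [-8, -4, 0, 5, 11, 16, 44, 91]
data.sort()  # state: [-8, -4, 0, 5, 11, 16, 44, 91]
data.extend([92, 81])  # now [-8, -4, 0, 5, 11, 16, 44, 91, 92, 81]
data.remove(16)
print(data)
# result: [-8, -4, 0, 5, 11, 44, 91, 92, 81]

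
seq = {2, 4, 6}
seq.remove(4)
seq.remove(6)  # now {2}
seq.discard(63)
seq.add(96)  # {2, 96}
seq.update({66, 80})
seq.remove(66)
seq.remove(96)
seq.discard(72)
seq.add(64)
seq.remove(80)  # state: {2, 64}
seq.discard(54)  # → {2, 64}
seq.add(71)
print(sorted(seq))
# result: [2, 64, 71]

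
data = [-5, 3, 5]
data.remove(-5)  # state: [3, 5]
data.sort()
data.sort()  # [3, 5]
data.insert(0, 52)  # [52, 3, 5]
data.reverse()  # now [5, 3, 52]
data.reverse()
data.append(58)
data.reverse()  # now [58, 5, 3, 52]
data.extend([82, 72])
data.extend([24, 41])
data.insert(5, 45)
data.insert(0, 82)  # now [82, 58, 5, 3, 52, 82, 45, 72, 24, 41]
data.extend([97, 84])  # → [82, 58, 5, 3, 52, 82, 45, 72, 24, 41, 97, 84]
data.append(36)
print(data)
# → [82, 58, 5, 3, 52, 82, 45, 72, 24, 41, 97, 84, 36]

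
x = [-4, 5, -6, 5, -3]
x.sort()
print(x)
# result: [-6, -4, -3, 5, 5]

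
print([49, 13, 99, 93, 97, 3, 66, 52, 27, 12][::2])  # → [49, 99, 97, 66, 27]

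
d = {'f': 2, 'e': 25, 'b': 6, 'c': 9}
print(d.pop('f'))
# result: 2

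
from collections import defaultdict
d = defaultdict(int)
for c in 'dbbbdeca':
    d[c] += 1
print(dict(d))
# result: {'d': 2, 'b': 3, 'e': 1, 'c': 1, 'a': 1}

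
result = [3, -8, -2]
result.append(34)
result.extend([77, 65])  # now [3, -8, -2, 34, 77, 65]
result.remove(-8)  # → [3, -2, 34, 77, 65]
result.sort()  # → [-2, 3, 34, 65, 77]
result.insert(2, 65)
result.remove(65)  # [-2, 3, 34, 65, 77]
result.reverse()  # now [77, 65, 34, 3, -2]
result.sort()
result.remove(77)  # [-2, 3, 34, 65]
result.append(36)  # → [-2, 3, 34, 65, 36]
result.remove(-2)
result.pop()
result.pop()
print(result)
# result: [3, 34]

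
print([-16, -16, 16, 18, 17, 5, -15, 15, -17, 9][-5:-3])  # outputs [5, -15]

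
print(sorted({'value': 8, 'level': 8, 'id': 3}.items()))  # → [('id', 3), ('level', 8), ('value', 8)]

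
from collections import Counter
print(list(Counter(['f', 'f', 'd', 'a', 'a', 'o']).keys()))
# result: ['f', 'd', 'a', 'o']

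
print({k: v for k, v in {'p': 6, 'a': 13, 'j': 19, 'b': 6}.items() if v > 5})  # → {'p': 6, 'a': 13, 'j': 19, 'b': 6}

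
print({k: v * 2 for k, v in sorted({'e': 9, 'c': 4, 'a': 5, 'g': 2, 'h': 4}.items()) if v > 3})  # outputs {'a': 10, 'c': 8, 'e': 18, 'h': 8}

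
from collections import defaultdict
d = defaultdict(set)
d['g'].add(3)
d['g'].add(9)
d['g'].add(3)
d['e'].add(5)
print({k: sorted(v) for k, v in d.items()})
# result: {'g': [3, 9], 'e': [5]}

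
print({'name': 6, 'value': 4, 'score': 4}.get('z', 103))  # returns 103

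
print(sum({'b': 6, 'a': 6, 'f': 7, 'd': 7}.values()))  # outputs 26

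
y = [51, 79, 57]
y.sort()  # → [51, 57, 79]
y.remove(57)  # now [51, 79]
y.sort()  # [51, 79]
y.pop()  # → 79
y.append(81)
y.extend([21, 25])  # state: [51, 81, 21, 25]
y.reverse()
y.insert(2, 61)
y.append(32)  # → [25, 21, 61, 81, 51, 32]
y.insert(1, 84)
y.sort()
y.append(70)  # [21, 25, 32, 51, 61, 81, 84, 70]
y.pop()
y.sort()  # [21, 25, 32, 51, 61, 81, 84]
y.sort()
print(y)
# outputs [21, 25, 32, 51, 61, 81, 84]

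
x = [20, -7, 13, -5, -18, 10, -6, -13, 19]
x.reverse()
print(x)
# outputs [19, -13, -6, 10, -18, -5, 13, -7, 20]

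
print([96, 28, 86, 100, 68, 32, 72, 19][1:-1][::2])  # [28, 100, 32]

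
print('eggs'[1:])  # ggs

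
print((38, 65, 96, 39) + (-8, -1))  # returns (38, 65, 96, 39, -8, -1)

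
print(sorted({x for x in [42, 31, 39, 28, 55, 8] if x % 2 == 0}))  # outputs [8, 28, 42]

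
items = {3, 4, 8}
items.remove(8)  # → {3, 4}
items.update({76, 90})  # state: {3, 4, 76, 90}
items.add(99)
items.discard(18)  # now {3, 4, 76, 90, 99}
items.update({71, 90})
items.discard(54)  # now {3, 4, 71, 76, 90, 99}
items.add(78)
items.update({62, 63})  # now {3, 4, 62, 63, 71, 76, 78, 90, 99}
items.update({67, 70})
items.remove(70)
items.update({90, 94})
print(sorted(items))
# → [3, 4, 62, 63, 67, 71, 76, 78, 90, 94, 99]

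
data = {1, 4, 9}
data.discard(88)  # {1, 4, 9}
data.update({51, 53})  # {1, 4, 9, 51, 53}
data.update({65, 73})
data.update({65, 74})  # {1, 4, 9, 51, 53, 65, 73, 74}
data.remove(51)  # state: {1, 4, 9, 53, 65, 73, 74}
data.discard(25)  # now {1, 4, 9, 53, 65, 73, 74}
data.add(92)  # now {1, 4, 9, 53, 65, 73, 74, 92}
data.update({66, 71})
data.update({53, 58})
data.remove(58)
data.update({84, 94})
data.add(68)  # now {1, 4, 9, 53, 65, 66, 68, 71, 73, 74, 84, 92, 94}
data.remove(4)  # {1, 9, 53, 65, 66, 68, 71, 73, 74, 84, 92, 94}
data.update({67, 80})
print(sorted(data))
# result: [1, 9, 53, 65, 66, 67, 68, 71, 73, 74, 80, 84, 92, 94]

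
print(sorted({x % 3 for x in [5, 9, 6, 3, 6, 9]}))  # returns [0, 2]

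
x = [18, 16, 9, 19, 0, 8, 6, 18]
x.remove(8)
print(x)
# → [18, 16, 9, 19, 0, 6, 18]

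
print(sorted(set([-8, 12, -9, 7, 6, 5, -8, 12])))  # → [-9, -8, 5, 6, 7, 12]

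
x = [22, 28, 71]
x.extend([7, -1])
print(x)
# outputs [22, 28, 71, 7, -1]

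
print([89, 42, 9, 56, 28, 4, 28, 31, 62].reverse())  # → None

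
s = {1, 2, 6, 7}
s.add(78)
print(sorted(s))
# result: [1, 2, 6, 7, 78]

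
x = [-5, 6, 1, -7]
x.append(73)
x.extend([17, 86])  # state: [-5, 6, 1, -7, 73, 17, 86]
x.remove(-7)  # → [-5, 6, 1, 73, 17, 86]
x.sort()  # [-5, 1, 6, 17, 73, 86]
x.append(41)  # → [-5, 1, 6, 17, 73, 86, 41]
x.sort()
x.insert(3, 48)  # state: [-5, 1, 6, 48, 17, 41, 73, 86]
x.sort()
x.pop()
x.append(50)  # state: [-5, 1, 6, 17, 41, 48, 73, 50]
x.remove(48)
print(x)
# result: [-5, 1, 6, 17, 41, 73, 50]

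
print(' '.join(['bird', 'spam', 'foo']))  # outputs bird spam foo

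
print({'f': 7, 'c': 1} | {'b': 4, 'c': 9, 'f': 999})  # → {'f': 999, 'c': 9, 'b': 4}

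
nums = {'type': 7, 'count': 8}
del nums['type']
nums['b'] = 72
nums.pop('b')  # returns 72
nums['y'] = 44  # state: {'count': 8, 'y': 44}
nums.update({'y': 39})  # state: {'count': 8, 'y': 39}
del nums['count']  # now {'y': 39}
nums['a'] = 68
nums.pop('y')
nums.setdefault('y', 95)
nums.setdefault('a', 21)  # 68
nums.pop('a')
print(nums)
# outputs {'y': 95}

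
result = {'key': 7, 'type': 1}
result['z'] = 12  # {'key': 7, 'type': 1, 'z': 12}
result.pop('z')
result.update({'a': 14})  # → {'key': 7, 'type': 1, 'a': 14}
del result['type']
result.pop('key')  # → 7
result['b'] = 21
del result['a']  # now {'b': 21}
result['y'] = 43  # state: {'b': 21, 'y': 43}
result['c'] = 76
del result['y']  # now {'b': 21, 'c': 76}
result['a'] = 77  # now {'b': 21, 'c': 76, 'a': 77}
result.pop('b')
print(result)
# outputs {'c': 76, 'a': 77}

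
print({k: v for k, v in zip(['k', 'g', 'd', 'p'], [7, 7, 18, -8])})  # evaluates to {'k': 7, 'g': 7, 'd': 18, 'p': -8}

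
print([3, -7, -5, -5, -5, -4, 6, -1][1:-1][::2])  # [-7, -5, -4]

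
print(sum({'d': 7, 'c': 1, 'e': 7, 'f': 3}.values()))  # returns 18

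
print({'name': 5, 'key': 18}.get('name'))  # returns 5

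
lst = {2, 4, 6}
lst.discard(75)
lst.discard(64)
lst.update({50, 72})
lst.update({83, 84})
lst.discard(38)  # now {2, 4, 6, 50, 72, 83, 84}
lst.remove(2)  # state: {4, 6, 50, 72, 83, 84}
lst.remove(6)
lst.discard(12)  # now {4, 50, 72, 83, 84}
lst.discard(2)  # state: {4, 50, 72, 83, 84}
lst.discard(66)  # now {4, 50, 72, 83, 84}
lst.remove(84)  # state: {4, 50, 72, 83}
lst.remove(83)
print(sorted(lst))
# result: [4, 50, 72]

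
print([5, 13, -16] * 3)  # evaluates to [5, 13, -16, 5, 13, -16, 5, 13, -16]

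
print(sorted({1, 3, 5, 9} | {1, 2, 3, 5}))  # [1, 2, 3, 5, 9]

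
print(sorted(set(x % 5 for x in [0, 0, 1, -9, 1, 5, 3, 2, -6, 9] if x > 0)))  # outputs [0, 1, 2, 3, 4]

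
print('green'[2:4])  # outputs ee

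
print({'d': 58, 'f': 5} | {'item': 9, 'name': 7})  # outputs {'d': 58, 'f': 5, 'item': 9, 'name': 7}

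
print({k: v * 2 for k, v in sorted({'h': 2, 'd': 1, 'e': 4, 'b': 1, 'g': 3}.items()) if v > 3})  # {'e': 8}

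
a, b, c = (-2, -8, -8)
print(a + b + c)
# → -18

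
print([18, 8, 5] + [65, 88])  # [18, 8, 5, 65, 88]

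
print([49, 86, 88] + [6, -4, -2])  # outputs [49, 86, 88, 6, -4, -2]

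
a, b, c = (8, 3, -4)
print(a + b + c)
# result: 7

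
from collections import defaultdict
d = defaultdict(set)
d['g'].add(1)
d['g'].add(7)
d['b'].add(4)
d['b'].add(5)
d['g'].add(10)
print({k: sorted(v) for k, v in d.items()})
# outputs {'g': [1, 7, 10], 'b': [4, 5]}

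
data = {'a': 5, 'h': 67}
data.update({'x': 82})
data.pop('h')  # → 67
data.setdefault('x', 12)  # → 82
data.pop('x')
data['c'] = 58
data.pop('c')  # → 58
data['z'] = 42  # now {'a': 5, 'z': 42}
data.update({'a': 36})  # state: {'a': 36, 'z': 42}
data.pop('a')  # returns 36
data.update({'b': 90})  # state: {'z': 42, 'b': 90}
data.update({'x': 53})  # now {'z': 42, 'b': 90, 'x': 53}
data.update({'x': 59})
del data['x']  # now {'z': 42, 'b': 90}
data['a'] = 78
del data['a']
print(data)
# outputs {'z': 42, 'b': 90}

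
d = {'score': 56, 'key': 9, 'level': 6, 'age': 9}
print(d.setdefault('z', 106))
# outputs 106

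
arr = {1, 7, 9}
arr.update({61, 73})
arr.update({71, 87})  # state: {1, 7, 9, 61, 71, 73, 87}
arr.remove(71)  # {1, 7, 9, 61, 73, 87}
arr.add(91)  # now {1, 7, 9, 61, 73, 87, 91}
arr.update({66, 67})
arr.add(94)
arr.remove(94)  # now {1, 7, 9, 61, 66, 67, 73, 87, 91}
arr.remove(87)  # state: {1, 7, 9, 61, 66, 67, 73, 91}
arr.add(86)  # {1, 7, 9, 61, 66, 67, 73, 86, 91}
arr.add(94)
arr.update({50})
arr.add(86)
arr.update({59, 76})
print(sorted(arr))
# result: [1, 7, 9, 50, 59, 61, 66, 67, 73, 76, 86, 91, 94]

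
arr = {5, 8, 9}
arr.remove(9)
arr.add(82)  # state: {5, 8, 82}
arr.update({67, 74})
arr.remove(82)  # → {5, 8, 67, 74}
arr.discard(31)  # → {5, 8, 67, 74}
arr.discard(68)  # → {5, 8, 67, 74}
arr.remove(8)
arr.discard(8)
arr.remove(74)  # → {5, 67}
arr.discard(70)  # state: {5, 67}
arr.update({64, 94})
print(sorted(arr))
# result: [5, 64, 67, 94]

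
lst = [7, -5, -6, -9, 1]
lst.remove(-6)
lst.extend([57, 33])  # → [7, -5, -9, 1, 57, 33]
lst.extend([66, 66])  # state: [7, -5, -9, 1, 57, 33, 66, 66]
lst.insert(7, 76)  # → [7, -5, -9, 1, 57, 33, 66, 76, 66]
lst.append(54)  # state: [7, -5, -9, 1, 57, 33, 66, 76, 66, 54]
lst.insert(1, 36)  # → [7, 36, -5, -9, 1, 57, 33, 66, 76, 66, 54]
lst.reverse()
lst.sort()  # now [-9, -5, 1, 7, 33, 36, 54, 57, 66, 66, 76]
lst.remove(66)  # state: [-9, -5, 1, 7, 33, 36, 54, 57, 66, 76]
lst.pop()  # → 76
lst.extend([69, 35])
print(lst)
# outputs [-9, -5, 1, 7, 33, 36, 54, 57, 66, 69, 35]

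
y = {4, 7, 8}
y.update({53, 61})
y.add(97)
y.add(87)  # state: {4, 7, 8, 53, 61, 87, 97}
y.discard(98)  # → {4, 7, 8, 53, 61, 87, 97}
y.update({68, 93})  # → {4, 7, 8, 53, 61, 68, 87, 93, 97}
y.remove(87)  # {4, 7, 8, 53, 61, 68, 93, 97}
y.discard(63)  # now {4, 7, 8, 53, 61, 68, 93, 97}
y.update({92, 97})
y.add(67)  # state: {4, 7, 8, 53, 61, 67, 68, 92, 93, 97}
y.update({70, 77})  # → {4, 7, 8, 53, 61, 67, 68, 70, 77, 92, 93, 97}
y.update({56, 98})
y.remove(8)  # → {4, 7, 53, 56, 61, 67, 68, 70, 77, 92, 93, 97, 98}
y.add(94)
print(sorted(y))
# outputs [4, 7, 53, 56, 61, 67, 68, 70, 77, 92, 93, 94, 97, 98]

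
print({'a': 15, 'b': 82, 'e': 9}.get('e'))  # 9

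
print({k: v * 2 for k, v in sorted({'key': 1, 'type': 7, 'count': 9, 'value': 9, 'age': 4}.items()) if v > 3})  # {'age': 8, 'count': 18, 'type': 14, 'value': 18}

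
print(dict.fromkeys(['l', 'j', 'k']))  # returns {'l': None, 'j': None, 'k': None}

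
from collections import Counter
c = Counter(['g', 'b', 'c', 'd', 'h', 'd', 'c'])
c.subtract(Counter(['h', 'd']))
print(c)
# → Counter({'c': 2, 'g': 1, 'b': 1, 'd': 1, 'h': 0})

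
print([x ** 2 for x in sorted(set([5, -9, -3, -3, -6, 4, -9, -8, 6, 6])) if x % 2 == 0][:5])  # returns [64, 36, 16, 36]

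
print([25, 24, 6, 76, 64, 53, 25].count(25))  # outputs 2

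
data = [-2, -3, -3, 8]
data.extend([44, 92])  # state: [-2, -3, -3, 8, 44, 92]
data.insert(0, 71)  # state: [71, -2, -3, -3, 8, 44, 92]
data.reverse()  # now [92, 44, 8, -3, -3, -2, 71]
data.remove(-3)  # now [92, 44, 8, -3, -2, 71]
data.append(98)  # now [92, 44, 8, -3, -2, 71, 98]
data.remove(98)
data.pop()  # 71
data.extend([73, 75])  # [92, 44, 8, -3, -2, 73, 75]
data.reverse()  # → [75, 73, -2, -3, 8, 44, 92]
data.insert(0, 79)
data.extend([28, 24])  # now [79, 75, 73, -2, -3, 8, 44, 92, 28, 24]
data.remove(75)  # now [79, 73, -2, -3, 8, 44, 92, 28, 24]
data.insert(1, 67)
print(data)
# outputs [79, 67, 73, -2, -3, 8, 44, 92, 28, 24]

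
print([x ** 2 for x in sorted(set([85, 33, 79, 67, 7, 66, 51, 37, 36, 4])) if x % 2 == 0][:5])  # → [16, 1296, 4356]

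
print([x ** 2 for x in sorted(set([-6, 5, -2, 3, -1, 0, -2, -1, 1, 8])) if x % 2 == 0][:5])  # [36, 4, 0, 64]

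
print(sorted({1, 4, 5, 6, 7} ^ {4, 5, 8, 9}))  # [1, 6, 7, 8, 9]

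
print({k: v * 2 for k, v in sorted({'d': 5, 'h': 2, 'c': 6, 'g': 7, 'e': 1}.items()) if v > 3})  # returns {'c': 12, 'd': 10, 'g': 14}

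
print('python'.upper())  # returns PYTHON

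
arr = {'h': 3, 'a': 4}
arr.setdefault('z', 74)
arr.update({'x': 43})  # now {'h': 3, 'a': 4, 'z': 74, 'x': 43}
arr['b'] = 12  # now {'h': 3, 'a': 4, 'z': 74, 'x': 43, 'b': 12}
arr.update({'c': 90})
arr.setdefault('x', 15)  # 43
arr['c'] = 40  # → {'h': 3, 'a': 4, 'z': 74, 'x': 43, 'b': 12, 'c': 40}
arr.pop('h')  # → 3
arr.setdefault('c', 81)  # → 40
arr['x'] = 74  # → {'a': 4, 'z': 74, 'x': 74, 'b': 12, 'c': 40}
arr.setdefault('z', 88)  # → 74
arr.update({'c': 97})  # {'a': 4, 'z': 74, 'x': 74, 'b': 12, 'c': 97}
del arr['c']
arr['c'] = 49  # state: {'a': 4, 'z': 74, 'x': 74, 'b': 12, 'c': 49}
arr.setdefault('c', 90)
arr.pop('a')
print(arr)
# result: {'z': 74, 'x': 74, 'b': 12, 'c': 49}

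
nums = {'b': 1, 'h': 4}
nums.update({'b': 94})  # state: {'b': 94, 'h': 4}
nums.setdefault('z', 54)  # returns 54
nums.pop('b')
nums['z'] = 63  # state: {'h': 4, 'z': 63}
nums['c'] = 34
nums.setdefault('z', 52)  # 63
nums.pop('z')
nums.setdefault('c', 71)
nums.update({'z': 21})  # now {'h': 4, 'c': 34, 'z': 21}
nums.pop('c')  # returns 34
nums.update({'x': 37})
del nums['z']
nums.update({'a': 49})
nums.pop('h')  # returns 4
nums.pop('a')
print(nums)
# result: {'x': 37}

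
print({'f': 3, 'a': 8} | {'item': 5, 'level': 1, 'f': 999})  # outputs {'f': 999, 'a': 8, 'item': 5, 'level': 1}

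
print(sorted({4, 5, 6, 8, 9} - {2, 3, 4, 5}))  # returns [6, 8, 9]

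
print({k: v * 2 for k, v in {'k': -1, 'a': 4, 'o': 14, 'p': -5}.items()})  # {'k': -2, 'a': 8, 'o': 28, 'p': -10}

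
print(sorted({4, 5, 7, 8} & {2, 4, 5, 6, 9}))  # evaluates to [4, 5]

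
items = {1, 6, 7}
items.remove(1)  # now {6, 7}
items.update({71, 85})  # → {6, 7, 71, 85}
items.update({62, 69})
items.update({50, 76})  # {6, 7, 50, 62, 69, 71, 76, 85}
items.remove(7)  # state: {6, 50, 62, 69, 71, 76, 85}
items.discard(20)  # {6, 50, 62, 69, 71, 76, 85}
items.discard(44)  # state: {6, 50, 62, 69, 71, 76, 85}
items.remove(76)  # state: {6, 50, 62, 69, 71, 85}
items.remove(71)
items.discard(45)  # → {6, 50, 62, 69, 85}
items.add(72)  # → {6, 50, 62, 69, 72, 85}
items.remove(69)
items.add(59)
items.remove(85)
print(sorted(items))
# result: [6, 50, 59, 62, 72]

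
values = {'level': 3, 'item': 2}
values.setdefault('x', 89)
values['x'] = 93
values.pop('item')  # 2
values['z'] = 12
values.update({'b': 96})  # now {'level': 3, 'x': 93, 'z': 12, 'b': 96}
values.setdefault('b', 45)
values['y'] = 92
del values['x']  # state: {'level': 3, 'z': 12, 'b': 96, 'y': 92}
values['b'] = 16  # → {'level': 3, 'z': 12, 'b': 16, 'y': 92}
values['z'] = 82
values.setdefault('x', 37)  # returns 37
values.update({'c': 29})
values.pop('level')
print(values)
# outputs {'z': 82, 'b': 16, 'y': 92, 'x': 37, 'c': 29}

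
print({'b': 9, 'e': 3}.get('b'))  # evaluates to 9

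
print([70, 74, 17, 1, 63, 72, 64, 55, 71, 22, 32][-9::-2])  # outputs [17, 70]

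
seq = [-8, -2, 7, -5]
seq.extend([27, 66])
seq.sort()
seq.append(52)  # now [-8, -5, -2, 7, 27, 66, 52]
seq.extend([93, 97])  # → [-8, -5, -2, 7, 27, 66, 52, 93, 97]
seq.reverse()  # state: [97, 93, 52, 66, 27, 7, -2, -5, -8]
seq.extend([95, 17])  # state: [97, 93, 52, 66, 27, 7, -2, -5, -8, 95, 17]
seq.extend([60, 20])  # [97, 93, 52, 66, 27, 7, -2, -5, -8, 95, 17, 60, 20]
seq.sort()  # [-8, -5, -2, 7, 17, 20, 27, 52, 60, 66, 93, 95, 97]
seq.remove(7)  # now [-8, -5, -2, 17, 20, 27, 52, 60, 66, 93, 95, 97]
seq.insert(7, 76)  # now [-8, -5, -2, 17, 20, 27, 52, 76, 60, 66, 93, 95, 97]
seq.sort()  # [-8, -5, -2, 17, 20, 27, 52, 60, 66, 76, 93, 95, 97]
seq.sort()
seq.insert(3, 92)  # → [-8, -5, -2, 92, 17, 20, 27, 52, 60, 66, 76, 93, 95, 97]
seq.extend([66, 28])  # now [-8, -5, -2, 92, 17, 20, 27, 52, 60, 66, 76, 93, 95, 97, 66, 28]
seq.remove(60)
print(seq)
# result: [-8, -5, -2, 92, 17, 20, 27, 52, 66, 76, 93, 95, 97, 66, 28]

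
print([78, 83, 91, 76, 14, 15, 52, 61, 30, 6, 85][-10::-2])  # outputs [83]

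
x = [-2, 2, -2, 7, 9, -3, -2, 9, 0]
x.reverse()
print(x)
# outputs [0, 9, -2, -3, 9, 7, -2, 2, -2]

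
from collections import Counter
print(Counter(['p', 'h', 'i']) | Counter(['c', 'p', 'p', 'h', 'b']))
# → Counter({'p': 2, 'h': 1, 'i': 1, 'c': 1, 'b': 1})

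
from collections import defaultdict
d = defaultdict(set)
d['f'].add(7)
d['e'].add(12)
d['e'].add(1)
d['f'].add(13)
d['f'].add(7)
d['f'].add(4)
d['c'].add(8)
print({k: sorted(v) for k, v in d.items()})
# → {'f': [4, 7, 13], 'e': [1, 12], 'c': [8]}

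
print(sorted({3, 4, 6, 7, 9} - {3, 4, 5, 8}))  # [6, 7, 9]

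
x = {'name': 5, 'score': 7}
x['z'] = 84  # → {'name': 5, 'score': 7, 'z': 84}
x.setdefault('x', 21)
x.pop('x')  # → 21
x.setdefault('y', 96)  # 96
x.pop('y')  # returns 96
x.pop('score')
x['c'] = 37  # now {'name': 5, 'z': 84, 'c': 37}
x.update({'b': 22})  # {'name': 5, 'z': 84, 'c': 37, 'b': 22}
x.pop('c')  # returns 37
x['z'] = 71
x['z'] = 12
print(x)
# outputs {'name': 5, 'z': 12, 'b': 22}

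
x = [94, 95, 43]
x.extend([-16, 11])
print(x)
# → [94, 95, 43, -16, 11]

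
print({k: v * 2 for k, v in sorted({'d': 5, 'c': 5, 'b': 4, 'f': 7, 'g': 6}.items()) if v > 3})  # {'b': 8, 'c': 10, 'd': 10, 'f': 14, 'g': 12}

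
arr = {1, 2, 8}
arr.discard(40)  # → {1, 2, 8}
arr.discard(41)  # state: {1, 2, 8}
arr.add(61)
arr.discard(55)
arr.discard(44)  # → {1, 2, 8, 61}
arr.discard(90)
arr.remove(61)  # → {1, 2, 8}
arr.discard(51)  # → {1, 2, 8}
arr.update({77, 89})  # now {1, 2, 8, 77, 89}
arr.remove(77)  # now {1, 2, 8, 89}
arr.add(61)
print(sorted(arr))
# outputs [1, 2, 8, 61, 89]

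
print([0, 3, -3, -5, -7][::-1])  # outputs [-7, -5, -3, 3, 0]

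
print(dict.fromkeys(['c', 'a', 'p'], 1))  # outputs {'c': 1, 'a': 1, 'p': 1}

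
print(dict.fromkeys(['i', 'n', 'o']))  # {'i': None, 'n': None, 'o': None}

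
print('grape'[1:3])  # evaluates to ra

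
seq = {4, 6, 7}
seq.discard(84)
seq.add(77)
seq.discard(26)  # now {4, 6, 7, 77}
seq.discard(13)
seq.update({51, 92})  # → {4, 6, 7, 51, 77, 92}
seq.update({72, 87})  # {4, 6, 7, 51, 72, 77, 87, 92}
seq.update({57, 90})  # {4, 6, 7, 51, 57, 72, 77, 87, 90, 92}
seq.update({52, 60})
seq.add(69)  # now {4, 6, 7, 51, 52, 57, 60, 69, 72, 77, 87, 90, 92}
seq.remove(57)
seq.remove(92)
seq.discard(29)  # {4, 6, 7, 51, 52, 60, 69, 72, 77, 87, 90}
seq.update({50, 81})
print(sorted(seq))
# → [4, 6, 7, 50, 51, 52, 60, 69, 72, 77, 81, 87, 90]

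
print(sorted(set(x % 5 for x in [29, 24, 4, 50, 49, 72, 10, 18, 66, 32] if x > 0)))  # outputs [0, 1, 2, 3, 4]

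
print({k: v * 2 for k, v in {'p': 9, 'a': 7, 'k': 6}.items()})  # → {'p': 18, 'a': 14, 'k': 12}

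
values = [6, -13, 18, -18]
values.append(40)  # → [6, -13, 18, -18, 40]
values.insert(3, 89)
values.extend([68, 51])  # [6, -13, 18, 89, -18, 40, 68, 51]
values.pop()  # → 51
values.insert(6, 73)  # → [6, -13, 18, 89, -18, 40, 73, 68]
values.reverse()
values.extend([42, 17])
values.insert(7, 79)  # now [68, 73, 40, -18, 89, 18, -13, 79, 6, 42, 17]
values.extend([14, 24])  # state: [68, 73, 40, -18, 89, 18, -13, 79, 6, 42, 17, 14, 24]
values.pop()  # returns 24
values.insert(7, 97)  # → [68, 73, 40, -18, 89, 18, -13, 97, 79, 6, 42, 17, 14]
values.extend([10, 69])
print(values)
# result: [68, 73, 40, -18, 89, 18, -13, 97, 79, 6, 42, 17, 14, 10, 69]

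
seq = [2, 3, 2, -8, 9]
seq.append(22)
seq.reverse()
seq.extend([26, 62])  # [22, 9, -8, 2, 3, 2, 26, 62]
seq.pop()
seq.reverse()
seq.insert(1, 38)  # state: [26, 38, 2, 3, 2, -8, 9, 22]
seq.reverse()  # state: [22, 9, -8, 2, 3, 2, 38, 26]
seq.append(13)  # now [22, 9, -8, 2, 3, 2, 38, 26, 13]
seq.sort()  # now [-8, 2, 2, 3, 9, 13, 22, 26, 38]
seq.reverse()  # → [38, 26, 22, 13, 9, 3, 2, 2, -8]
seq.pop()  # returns -8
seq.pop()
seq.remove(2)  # [38, 26, 22, 13, 9, 3]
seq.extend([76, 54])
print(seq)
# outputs [38, 26, 22, 13, 9, 3, 76, 54]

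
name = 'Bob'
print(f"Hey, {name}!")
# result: Hey, Bob!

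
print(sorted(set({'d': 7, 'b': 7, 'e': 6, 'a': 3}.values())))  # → [3, 6, 7]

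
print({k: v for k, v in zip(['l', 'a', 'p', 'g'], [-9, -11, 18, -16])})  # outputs {'l': -9, 'a': -11, 'p': 18, 'g': -16}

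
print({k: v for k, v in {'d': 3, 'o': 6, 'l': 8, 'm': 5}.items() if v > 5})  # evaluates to {'o': 6, 'l': 8}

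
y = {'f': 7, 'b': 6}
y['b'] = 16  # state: {'f': 7, 'b': 16}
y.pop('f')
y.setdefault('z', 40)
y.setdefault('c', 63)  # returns 63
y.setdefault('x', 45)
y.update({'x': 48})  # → {'b': 16, 'z': 40, 'c': 63, 'x': 48}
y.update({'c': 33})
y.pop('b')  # 16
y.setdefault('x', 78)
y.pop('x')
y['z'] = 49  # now {'z': 49, 'c': 33}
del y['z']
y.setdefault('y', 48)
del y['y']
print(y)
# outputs {'c': 33}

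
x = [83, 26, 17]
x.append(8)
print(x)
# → [83, 26, 17, 8]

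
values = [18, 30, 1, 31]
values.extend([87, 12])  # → [18, 30, 1, 31, 87, 12]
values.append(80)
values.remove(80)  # [18, 30, 1, 31, 87, 12]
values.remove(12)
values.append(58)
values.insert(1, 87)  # [18, 87, 30, 1, 31, 87, 58]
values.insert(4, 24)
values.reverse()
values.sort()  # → [1, 18, 24, 30, 31, 58, 87, 87]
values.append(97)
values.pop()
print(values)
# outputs [1, 18, 24, 30, 31, 58, 87, 87]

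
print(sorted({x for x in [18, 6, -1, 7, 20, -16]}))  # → [-16, -1, 6, 7, 18, 20]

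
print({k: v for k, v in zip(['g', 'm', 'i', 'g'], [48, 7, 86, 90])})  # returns {'g': 90, 'm': 7, 'i': 86}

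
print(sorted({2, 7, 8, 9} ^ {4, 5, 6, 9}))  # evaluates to [2, 4, 5, 6, 7, 8]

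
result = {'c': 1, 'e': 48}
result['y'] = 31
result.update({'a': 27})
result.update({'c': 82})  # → {'c': 82, 'e': 48, 'y': 31, 'a': 27}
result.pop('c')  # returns 82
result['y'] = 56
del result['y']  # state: {'e': 48, 'a': 27}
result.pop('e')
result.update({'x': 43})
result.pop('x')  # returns 43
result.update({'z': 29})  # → {'a': 27, 'z': 29}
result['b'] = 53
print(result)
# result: {'a': 27, 'z': 29, 'b': 53}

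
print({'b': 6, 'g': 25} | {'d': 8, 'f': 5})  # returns {'b': 6, 'g': 25, 'd': 8, 'f': 5}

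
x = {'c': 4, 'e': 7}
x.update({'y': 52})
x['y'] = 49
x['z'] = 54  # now {'c': 4, 'e': 7, 'y': 49, 'z': 54}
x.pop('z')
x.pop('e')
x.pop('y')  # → 49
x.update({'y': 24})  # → {'c': 4, 'y': 24}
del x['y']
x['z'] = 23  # {'c': 4, 'z': 23}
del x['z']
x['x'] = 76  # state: {'c': 4, 'x': 76}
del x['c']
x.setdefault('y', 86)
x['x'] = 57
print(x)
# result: {'x': 57, 'y': 86}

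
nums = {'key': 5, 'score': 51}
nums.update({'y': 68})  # {'key': 5, 'score': 51, 'y': 68}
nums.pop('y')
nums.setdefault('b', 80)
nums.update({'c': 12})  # {'key': 5, 'score': 51, 'b': 80, 'c': 12}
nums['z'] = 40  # {'key': 5, 'score': 51, 'b': 80, 'c': 12, 'z': 40}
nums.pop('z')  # 40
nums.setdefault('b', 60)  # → 80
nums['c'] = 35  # {'key': 5, 'score': 51, 'b': 80, 'c': 35}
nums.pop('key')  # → 5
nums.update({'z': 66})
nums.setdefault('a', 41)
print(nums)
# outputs {'score': 51, 'b': 80, 'c': 35, 'z': 66, 'a': 41}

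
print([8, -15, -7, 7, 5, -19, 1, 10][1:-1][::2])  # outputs [-15, 7, -19]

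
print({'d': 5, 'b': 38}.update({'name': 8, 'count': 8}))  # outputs None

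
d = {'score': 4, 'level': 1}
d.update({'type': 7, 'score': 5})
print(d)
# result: {'score': 5, 'level': 1, 'type': 7}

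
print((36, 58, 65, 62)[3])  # 62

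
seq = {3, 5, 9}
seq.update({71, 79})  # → {3, 5, 9, 71, 79}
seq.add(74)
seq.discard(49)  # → {3, 5, 9, 71, 74, 79}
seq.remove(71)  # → {3, 5, 9, 74, 79}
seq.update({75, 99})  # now {3, 5, 9, 74, 75, 79, 99}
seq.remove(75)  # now {3, 5, 9, 74, 79, 99}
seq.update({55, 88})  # {3, 5, 9, 55, 74, 79, 88, 99}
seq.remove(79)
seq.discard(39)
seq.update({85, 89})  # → {3, 5, 9, 55, 74, 85, 88, 89, 99}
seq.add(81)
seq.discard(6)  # {3, 5, 9, 55, 74, 81, 85, 88, 89, 99}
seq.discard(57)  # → {3, 5, 9, 55, 74, 81, 85, 88, 89, 99}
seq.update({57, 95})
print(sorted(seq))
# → [3, 5, 9, 55, 57, 74, 81, 85, 88, 89, 95, 99]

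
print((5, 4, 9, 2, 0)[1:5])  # (4, 9, 2, 0)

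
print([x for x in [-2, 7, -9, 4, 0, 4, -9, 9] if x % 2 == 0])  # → [-2, 4, 0, 4]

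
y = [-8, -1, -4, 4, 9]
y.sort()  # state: [-8, -4, -1, 4, 9]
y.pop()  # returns 9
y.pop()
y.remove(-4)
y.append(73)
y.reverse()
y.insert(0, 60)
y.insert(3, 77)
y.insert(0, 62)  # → [62, 60, 73, -1, 77, -8]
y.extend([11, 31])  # [62, 60, 73, -1, 77, -8, 11, 31]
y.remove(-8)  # [62, 60, 73, -1, 77, 11, 31]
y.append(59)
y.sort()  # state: [-1, 11, 31, 59, 60, 62, 73, 77]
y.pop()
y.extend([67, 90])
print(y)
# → [-1, 11, 31, 59, 60, 62, 73, 67, 90]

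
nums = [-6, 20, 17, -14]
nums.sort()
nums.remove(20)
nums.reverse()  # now [17, -6, -14]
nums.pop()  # -14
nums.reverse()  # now [-6, 17]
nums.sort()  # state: [-6, 17]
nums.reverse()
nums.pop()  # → -6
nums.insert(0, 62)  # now [62, 17]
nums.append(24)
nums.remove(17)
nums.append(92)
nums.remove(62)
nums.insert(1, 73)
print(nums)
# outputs [24, 73, 92]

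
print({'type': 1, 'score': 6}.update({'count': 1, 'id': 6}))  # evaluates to None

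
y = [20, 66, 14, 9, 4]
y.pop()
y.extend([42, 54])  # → [20, 66, 14, 9, 42, 54]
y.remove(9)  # [20, 66, 14, 42, 54]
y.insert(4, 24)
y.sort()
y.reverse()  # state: [66, 54, 42, 24, 20, 14]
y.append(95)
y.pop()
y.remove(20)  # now [66, 54, 42, 24, 14]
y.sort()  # [14, 24, 42, 54, 66]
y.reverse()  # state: [66, 54, 42, 24, 14]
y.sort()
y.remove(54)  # [14, 24, 42, 66]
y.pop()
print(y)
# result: [14, 24, 42]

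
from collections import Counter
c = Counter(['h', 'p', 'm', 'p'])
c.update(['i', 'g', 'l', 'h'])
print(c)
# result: Counter({'h': 2, 'p': 2, 'm': 1, 'i': 1, 'g': 1, 'l': 1})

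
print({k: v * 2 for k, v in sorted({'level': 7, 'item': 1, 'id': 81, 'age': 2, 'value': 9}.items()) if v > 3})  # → {'id': 162, 'level': 14, 'value': 18}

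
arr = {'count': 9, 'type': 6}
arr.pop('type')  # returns 6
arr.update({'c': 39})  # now {'count': 9, 'c': 39}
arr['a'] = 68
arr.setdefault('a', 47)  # 68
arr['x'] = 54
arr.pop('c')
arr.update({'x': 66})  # {'count': 9, 'a': 68, 'x': 66}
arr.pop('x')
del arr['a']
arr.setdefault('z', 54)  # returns 54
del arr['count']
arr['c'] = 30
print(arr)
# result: {'z': 54, 'c': 30}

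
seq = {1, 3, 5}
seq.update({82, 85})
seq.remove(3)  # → {1, 5, 82, 85}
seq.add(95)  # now {1, 5, 82, 85, 95}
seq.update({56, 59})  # {1, 5, 56, 59, 82, 85, 95}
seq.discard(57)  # {1, 5, 56, 59, 82, 85, 95}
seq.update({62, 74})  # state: {1, 5, 56, 59, 62, 74, 82, 85, 95}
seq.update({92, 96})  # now {1, 5, 56, 59, 62, 74, 82, 85, 92, 95, 96}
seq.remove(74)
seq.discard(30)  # {1, 5, 56, 59, 62, 82, 85, 92, 95, 96}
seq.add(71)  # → {1, 5, 56, 59, 62, 71, 82, 85, 92, 95, 96}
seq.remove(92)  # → {1, 5, 56, 59, 62, 71, 82, 85, 95, 96}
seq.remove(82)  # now {1, 5, 56, 59, 62, 71, 85, 95, 96}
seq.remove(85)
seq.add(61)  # {1, 5, 56, 59, 61, 62, 71, 95, 96}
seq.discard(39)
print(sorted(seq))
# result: [1, 5, 56, 59, 61, 62, 71, 95, 96]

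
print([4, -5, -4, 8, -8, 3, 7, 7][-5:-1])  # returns [8, -8, 3, 7]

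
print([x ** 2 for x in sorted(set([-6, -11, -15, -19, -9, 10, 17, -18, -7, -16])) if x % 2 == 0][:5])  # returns [324, 256, 36, 100]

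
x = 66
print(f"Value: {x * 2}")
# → Value: 132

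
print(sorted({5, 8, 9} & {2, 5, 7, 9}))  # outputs [5, 9]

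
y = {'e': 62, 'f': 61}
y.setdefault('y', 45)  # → 45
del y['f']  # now {'e': 62, 'y': 45}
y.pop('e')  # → 62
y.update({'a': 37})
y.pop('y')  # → 45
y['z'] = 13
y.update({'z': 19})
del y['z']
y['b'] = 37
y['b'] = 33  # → {'a': 37, 'b': 33}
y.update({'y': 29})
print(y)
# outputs {'a': 37, 'b': 33, 'y': 29}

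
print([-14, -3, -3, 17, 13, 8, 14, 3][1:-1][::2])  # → [-3, 17, 8]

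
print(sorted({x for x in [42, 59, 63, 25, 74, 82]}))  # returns [25, 42, 59, 63, 74, 82]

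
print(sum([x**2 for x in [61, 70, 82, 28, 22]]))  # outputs 16613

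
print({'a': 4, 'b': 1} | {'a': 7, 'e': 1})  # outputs {'a': 7, 'b': 1, 'e': 1}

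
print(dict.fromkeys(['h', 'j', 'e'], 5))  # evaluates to {'h': 5, 'j': 5, 'e': 5}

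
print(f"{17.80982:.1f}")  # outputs 17.8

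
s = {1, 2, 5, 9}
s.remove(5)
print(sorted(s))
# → [1, 2, 9]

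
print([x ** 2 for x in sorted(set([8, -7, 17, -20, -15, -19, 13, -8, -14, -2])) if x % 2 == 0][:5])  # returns [400, 196, 64, 4, 64]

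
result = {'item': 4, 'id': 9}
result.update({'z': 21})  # {'item': 4, 'id': 9, 'z': 21}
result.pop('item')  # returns 4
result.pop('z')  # 21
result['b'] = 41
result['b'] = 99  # {'id': 9, 'b': 99}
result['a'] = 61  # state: {'id': 9, 'b': 99, 'a': 61}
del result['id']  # {'b': 99, 'a': 61}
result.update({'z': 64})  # {'b': 99, 'a': 61, 'z': 64}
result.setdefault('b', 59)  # 99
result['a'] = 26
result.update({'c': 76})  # {'b': 99, 'a': 26, 'z': 64, 'c': 76}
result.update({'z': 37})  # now {'b': 99, 'a': 26, 'z': 37, 'c': 76}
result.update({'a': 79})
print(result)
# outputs {'b': 99, 'a': 79, 'z': 37, 'c': 76}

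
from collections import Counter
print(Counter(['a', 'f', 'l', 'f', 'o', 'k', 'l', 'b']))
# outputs Counter({'f': 2, 'l': 2, 'a': 1, 'o': 1, 'k': 1, 'b': 1})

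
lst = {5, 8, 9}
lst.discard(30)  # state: {5, 8, 9}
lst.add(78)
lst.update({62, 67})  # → {5, 8, 9, 62, 67, 78}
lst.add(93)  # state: {5, 8, 9, 62, 67, 78, 93}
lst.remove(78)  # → {5, 8, 9, 62, 67, 93}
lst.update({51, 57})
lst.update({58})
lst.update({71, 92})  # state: {5, 8, 9, 51, 57, 58, 62, 67, 71, 92, 93}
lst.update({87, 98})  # {5, 8, 9, 51, 57, 58, 62, 67, 71, 87, 92, 93, 98}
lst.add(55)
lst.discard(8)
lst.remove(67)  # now {5, 9, 51, 55, 57, 58, 62, 71, 87, 92, 93, 98}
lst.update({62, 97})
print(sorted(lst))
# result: [5, 9, 51, 55, 57, 58, 62, 71, 87, 92, 93, 97, 98]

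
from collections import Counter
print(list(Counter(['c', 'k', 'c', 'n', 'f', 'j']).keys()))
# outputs ['c', 'k', 'n', 'f', 'j']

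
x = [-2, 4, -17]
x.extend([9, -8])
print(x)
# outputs [-2, 4, -17, 9, -8]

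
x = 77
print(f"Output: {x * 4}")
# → Output: 308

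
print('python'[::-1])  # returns nohtyp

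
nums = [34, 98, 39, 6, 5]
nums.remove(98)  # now [34, 39, 6, 5]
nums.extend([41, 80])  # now [34, 39, 6, 5, 41, 80]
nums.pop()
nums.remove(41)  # [34, 39, 6, 5]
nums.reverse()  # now [5, 6, 39, 34]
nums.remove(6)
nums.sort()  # [5, 34, 39]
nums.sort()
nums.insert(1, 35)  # [5, 35, 34, 39]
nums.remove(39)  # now [5, 35, 34]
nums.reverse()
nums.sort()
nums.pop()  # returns 35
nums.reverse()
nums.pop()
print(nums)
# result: [34]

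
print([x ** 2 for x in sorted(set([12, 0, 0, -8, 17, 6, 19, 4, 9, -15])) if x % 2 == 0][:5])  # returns [64, 0, 16, 36, 144]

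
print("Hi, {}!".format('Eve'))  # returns Hi, Eve!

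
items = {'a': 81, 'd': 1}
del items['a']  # {'d': 1}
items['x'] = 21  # {'d': 1, 'x': 21}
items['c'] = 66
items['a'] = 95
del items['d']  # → {'x': 21, 'c': 66, 'a': 95}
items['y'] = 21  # {'x': 21, 'c': 66, 'a': 95, 'y': 21}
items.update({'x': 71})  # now {'x': 71, 'c': 66, 'a': 95, 'y': 21}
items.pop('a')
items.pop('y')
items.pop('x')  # 71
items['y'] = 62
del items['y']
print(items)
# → {'c': 66}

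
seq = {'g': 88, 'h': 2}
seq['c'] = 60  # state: {'g': 88, 'h': 2, 'c': 60}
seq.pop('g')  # 88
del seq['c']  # {'h': 2}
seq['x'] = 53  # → {'h': 2, 'x': 53}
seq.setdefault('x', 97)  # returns 53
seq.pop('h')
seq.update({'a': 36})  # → {'x': 53, 'a': 36}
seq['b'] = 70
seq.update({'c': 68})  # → {'x': 53, 'a': 36, 'b': 70, 'c': 68}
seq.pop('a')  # 36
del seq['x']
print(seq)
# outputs {'b': 70, 'c': 68}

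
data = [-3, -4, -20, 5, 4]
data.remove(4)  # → [-3, -4, -20, 5]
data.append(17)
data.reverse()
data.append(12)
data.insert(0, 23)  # [23, 17, 5, -20, -4, -3, 12]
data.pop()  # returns 12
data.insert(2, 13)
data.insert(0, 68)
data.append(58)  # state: [68, 23, 17, 13, 5, -20, -4, -3, 58]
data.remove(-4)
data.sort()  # [-20, -3, 5, 13, 17, 23, 58, 68]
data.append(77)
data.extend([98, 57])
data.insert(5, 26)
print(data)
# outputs [-20, -3, 5, 13, 17, 26, 23, 58, 68, 77, 98, 57]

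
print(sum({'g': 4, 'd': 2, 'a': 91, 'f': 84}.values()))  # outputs 181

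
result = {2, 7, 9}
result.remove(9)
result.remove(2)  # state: {7}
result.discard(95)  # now {7}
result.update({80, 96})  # {7, 80, 96}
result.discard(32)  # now {7, 80, 96}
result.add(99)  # {7, 80, 96, 99}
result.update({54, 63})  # {7, 54, 63, 80, 96, 99}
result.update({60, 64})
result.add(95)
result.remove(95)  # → {7, 54, 60, 63, 64, 80, 96, 99}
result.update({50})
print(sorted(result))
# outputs [7, 50, 54, 60, 63, 64, 80, 96, 99]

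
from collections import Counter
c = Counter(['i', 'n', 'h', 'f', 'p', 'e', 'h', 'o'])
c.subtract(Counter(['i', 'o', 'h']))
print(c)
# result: Counter({'n': 1, 'h': 1, 'f': 1, 'p': 1, 'e': 1, 'i': 0, 'o': 0})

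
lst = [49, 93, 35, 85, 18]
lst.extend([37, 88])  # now [49, 93, 35, 85, 18, 37, 88]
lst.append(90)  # [49, 93, 35, 85, 18, 37, 88, 90]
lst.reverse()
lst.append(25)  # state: [90, 88, 37, 18, 85, 35, 93, 49, 25]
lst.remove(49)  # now [90, 88, 37, 18, 85, 35, 93, 25]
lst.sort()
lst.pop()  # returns 93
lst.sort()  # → [18, 25, 35, 37, 85, 88, 90]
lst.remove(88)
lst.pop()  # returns 90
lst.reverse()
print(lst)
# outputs [85, 37, 35, 25, 18]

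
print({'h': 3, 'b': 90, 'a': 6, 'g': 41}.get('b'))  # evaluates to 90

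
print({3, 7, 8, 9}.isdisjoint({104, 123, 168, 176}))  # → True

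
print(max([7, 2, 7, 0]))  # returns 7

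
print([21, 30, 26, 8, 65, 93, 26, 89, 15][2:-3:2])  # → [26, 65]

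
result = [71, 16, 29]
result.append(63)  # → [71, 16, 29, 63]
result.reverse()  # [63, 29, 16, 71]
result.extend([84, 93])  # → [63, 29, 16, 71, 84, 93]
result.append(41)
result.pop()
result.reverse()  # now [93, 84, 71, 16, 29, 63]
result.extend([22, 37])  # [93, 84, 71, 16, 29, 63, 22, 37]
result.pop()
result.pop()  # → 22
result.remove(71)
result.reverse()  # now [63, 29, 16, 84, 93]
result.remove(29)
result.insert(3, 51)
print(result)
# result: [63, 16, 84, 51, 93]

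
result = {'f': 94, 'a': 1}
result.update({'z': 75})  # {'f': 94, 'a': 1, 'z': 75}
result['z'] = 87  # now {'f': 94, 'a': 1, 'z': 87}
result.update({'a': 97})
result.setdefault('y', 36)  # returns 36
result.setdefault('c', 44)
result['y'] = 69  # {'f': 94, 'a': 97, 'z': 87, 'y': 69, 'c': 44}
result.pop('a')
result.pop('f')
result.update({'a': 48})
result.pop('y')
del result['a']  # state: {'z': 87, 'c': 44}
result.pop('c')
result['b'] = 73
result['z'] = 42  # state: {'z': 42, 'b': 73}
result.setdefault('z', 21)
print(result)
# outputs {'z': 42, 'b': 73}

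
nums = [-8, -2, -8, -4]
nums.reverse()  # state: [-4, -8, -2, -8]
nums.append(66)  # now [-4, -8, -2, -8, 66]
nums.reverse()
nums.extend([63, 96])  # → [66, -8, -2, -8, -4, 63, 96]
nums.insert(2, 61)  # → [66, -8, 61, -2, -8, -4, 63, 96]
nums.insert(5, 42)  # [66, -8, 61, -2, -8, 42, -4, 63, 96]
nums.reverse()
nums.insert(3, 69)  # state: [96, 63, -4, 69, 42, -8, -2, 61, -8, 66]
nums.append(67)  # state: [96, 63, -4, 69, 42, -8, -2, 61, -8, 66, 67]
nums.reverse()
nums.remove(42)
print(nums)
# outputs [67, 66, -8, 61, -2, -8, 69, -4, 63, 96]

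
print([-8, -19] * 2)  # [-8, -19, -8, -19]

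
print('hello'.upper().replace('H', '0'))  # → 0ELLO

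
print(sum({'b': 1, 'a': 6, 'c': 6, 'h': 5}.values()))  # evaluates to 18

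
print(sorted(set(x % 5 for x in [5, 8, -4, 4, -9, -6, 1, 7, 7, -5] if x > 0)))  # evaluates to [0, 1, 2, 3, 4]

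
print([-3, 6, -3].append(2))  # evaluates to None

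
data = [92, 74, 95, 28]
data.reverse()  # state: [28, 95, 74, 92]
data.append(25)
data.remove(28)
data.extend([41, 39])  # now [95, 74, 92, 25, 41, 39]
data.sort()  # [25, 39, 41, 74, 92, 95]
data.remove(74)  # [25, 39, 41, 92, 95]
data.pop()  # 95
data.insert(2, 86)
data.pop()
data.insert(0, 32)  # [32, 25, 39, 86, 41]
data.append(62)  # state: [32, 25, 39, 86, 41, 62]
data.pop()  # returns 62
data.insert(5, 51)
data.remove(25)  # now [32, 39, 86, 41, 51]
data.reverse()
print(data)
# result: [51, 41, 86, 39, 32]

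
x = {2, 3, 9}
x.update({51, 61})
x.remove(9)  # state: {2, 3, 51, 61}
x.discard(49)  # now {2, 3, 51, 61}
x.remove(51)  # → {2, 3, 61}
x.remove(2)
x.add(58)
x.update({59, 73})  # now {3, 58, 59, 61, 73}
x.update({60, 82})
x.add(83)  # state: {3, 58, 59, 60, 61, 73, 82, 83}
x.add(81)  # {3, 58, 59, 60, 61, 73, 81, 82, 83}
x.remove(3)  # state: {58, 59, 60, 61, 73, 81, 82, 83}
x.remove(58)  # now {59, 60, 61, 73, 81, 82, 83}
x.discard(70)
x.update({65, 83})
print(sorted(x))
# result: [59, 60, 61, 65, 73, 81, 82, 83]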